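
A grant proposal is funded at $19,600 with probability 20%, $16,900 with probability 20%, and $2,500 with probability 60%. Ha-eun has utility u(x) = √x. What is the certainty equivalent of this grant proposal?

E[u] = 0.2·√19600 + 0.2·√16900 + 0.6·√2500 = 0.2·140 + 0.2·130 + 0.6·50 = 84
CE = (84)² = 7056

$7,056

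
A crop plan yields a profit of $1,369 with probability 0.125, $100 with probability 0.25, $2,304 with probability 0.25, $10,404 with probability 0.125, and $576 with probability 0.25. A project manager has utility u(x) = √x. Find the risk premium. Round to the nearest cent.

E[u] = 0.125·√1369 + 0.25·√100 + 0.25·√2304 + 0.125·√10404 + 0.25·√576 = 0.125·37 + 0.25·10 + 0.25·48 + 0.125·102 + 0.25·24 = 37.875
CE = (37.875)² = 1434.515625
Risk premium = EV − CE = 2216.625 − 1434.515625 = 782.109375

$782.11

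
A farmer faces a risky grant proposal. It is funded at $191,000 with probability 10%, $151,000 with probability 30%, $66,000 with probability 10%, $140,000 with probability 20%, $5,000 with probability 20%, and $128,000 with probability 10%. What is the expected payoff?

$112,800

EV = 0.1 × 191000 + 0.3 × 151000 + 0.1 × 66000 + 0.2 × 140000 + 0.2 × 5000 + 0.1 × 128000 = 19100 + 45300 + 6600 + 28000 + 1000 + 12800 = 112800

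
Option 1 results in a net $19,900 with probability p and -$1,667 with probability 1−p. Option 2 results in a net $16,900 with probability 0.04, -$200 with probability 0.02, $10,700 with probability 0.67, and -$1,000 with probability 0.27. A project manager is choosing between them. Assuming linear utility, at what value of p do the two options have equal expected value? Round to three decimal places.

EV(Option 2) = 0.04 × 16900 + 0.02 × (-200) + 0.67 × 10700 + 0.27 × (-1000) = 676 − 4 + 7169 − 270 = 7571
p·19900 + (1−p)·(-1667) = 7571
21567p − 1667 = 7571
p = (7571 + 1667) / 21567

p = 0.428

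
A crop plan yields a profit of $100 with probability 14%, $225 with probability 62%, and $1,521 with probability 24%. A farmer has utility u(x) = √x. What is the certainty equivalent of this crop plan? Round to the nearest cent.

E[u] = 0.14·√100 + 0.62·√225 + 0.24·√1521 = 0.14·10 + 0.62·15 + 0.24·39 = 20.06
CE = (20.06)² = 402.4036

$402.40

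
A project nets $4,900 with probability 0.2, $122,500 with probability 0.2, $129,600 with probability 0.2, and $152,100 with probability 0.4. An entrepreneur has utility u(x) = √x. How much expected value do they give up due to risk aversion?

E[u] = 0.2·√4900 + 0.2·√122500 + 0.2·√129600 + 0.4·√152100 = 0.2·70 + 0.2·350 + 0.2·360 + 0.4·390 = 312
CE = (312)² = 97344
Risk premium = EV − CE = 112240 − 97344 = 14896

$14,896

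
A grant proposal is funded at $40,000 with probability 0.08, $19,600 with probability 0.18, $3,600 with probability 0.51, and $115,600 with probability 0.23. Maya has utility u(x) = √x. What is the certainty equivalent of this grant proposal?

E[u] = 0.08·√40000 + 0.18·√19600 + 0.51·√3600 + 0.23·√115600 = 0.08·200 + 0.18·140 + 0.51·60 + 0.23·340 = 150
CE = (150)² = 22500

$22,500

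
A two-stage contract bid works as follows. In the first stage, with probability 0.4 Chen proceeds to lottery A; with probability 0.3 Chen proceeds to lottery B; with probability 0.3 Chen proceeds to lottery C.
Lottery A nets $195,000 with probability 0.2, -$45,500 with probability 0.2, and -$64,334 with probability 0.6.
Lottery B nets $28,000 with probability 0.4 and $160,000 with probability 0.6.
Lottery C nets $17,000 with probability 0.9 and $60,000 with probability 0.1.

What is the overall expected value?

EV(A) = 0.2 × 195000 + 0.2 × (-45500) + 0.6 × (-64334) = 39000 − 9100 − 38600.4 = -8700.4
EV(B) = 0.4 × 28000 + 0.6 × 160000 = 11200 + 96000 = 107200
EV(C) = 0.9 × 17000 + 0.1 × 60000 = 15300 + 6000 = 21300
Overall = 0.4 × (-8700.4) + 0.3 × 107200 + 0.3 × 21300 = -3480.16 + 32160 + 6390 = 35069.84

$35,069.84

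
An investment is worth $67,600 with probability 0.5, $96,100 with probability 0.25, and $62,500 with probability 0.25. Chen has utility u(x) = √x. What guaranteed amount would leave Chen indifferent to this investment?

$72,900

E[u] = 0.5·√67600 + 0.25·√96100 + 0.25·√62500 = 0.5·260 + 0.25·310 + 0.25·250 = 270
CE = (270)² = 72900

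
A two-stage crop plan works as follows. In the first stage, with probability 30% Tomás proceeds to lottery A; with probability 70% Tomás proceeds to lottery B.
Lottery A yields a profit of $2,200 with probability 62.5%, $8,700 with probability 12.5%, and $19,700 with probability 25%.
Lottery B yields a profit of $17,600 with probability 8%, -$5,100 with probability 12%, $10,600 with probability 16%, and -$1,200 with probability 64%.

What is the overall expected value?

$3,423.05

EV(A) = 0.625 × 2200 + 0.125 × 8700 + 0.25 × 19700 = 1375 + 1087.5 + 4925 = 7387.5
EV(B) = 0.08 × 17600 + 0.12 × (-5100) + 0.16 × 10600 + 0.64 × (-1200) = 1408 − 612 + 1696 − 768 = 1724
Overall = 0.3 × 7387.5 + 0.7 × 1724 = 2216.25 + 1206.8 = 3423.05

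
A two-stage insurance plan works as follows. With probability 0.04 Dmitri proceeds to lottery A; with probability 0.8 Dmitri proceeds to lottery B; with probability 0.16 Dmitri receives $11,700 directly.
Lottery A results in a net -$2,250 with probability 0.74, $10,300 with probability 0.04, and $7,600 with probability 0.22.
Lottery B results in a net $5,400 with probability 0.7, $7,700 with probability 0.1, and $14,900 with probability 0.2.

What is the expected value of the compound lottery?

EV(A) = 0.74 × (-2250) + 0.04 × 10300 + 0.22 × 7600 = -1665 + 412 + 1672 = 419
EV(B) = 0.7 × 5400 + 0.1 × 7700 + 0.2 × 14900 = 3780 + 770 + 2980 = 7530
Branch C: 11700 (certain)
Overall = 0.04 × 419 + 0.8 × 7530 + 0.16 × 11700 = 16.76 + 6024 + 1872 = 7912.76

$7,912.76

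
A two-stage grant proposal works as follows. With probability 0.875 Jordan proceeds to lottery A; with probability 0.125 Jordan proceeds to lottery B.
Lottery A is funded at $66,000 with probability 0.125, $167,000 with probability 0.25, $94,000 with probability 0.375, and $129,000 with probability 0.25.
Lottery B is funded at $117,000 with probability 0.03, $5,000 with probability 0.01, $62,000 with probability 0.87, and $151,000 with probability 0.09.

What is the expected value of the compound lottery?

EV(A) = 0.125 × 66000 + 0.25 × 167000 + 0.375 × 94000 + 0.25 × 129000 = 8250 + 41750 + 35250 + 32250 = 117500
EV(B) = 0.03 × 117000 + 0.01 × 5000 + 0.87 × 62000 + 0.09 × 151000 = 3510 + 50 + 53940 + 13590 = 71090
Overall = 0.875 × 117500 + 0.125 × 71090 = 102812.5 + 8886.25 = 111698.75

$111,698.75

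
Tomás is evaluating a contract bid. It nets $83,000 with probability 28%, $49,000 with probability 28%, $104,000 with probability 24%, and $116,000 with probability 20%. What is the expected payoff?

EV = 0.28 × 83000 + 0.28 × 49000 + 0.24 × 104000 + 0.2 × 116000 = 23240 + 13720 + 24960 + 23200 = 85120

$85,120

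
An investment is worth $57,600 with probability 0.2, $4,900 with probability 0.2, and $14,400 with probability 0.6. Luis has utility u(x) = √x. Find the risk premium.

$3,184

E[u] = 0.2·√57600 + 0.2·√4900 + 0.6·√14400 = 0.2·240 + 0.2·70 + 0.6·120 = 134
CE = (134)² = 17956
Risk premium = EV − CE = 21140 − 17956 = 3184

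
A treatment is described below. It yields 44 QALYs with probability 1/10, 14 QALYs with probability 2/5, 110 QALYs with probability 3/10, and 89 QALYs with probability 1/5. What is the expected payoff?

60.8 QALYs

EV = 1/10 × 44 + 2/5 × 14 + 3/10 × 110 + 1/5 × 89 = 4.4 + 5.6 + 33 + 17.8 = 60.8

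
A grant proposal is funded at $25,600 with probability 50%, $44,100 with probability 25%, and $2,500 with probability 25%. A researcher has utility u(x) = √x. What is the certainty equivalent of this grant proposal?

E[u] = 0.5·√25600 + 0.25·√44100 + 0.25·√2500 = 0.5·160 + 0.25·210 + 0.25·50 = 145
CE = (145)² = 21025

$21,025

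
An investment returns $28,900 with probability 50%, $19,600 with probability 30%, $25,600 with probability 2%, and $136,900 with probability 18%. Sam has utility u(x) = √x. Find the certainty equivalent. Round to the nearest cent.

$38,730.24

E[u] = 0.5·√28900 + 0.3·√19600 + 0.02·√25600 + 0.18·√136900 = 0.5·170 + 0.3·140 + 0.02·160 + 0.18·370 = 196.8
CE = (196.8)² = 38730.24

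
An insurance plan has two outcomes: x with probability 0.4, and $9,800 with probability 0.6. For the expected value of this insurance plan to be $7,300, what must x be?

x = $3,550

0.4·x + 0.6·9800 = 7300
0.4·x = 7300 − 5880 = 1420
x = 1420 / 0.4 = 3550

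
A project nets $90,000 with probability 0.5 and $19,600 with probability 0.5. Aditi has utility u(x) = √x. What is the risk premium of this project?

E[u] = 0.5·√90000 + 0.5·√19600 = 0.5·300 + 0.5·140 = 220
CE = (220)² = 48400
Risk premium = EV − CE = 54800 − 48400 = 6400

$6,400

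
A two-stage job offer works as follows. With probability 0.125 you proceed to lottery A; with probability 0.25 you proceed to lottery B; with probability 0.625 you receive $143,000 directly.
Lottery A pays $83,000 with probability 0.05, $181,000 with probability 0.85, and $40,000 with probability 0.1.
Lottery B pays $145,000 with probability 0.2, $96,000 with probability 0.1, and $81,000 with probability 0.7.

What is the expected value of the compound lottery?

$133,450

EV(A) = 0.05 × 83000 + 0.85 × 181000 + 0.1 × 40000 = 4150 + 153850 + 4000 = 162000
EV(B) = 0.2 × 145000 + 0.1 × 96000 + 0.7 × 81000 = 29000 + 9600 + 56700 = 95300
Branch C: 143000 (certain)
Overall = 0.125 × 162000 + 0.25 × 95300 + 0.625 × 143000 = 20250 + 23825 + 89375 = 133450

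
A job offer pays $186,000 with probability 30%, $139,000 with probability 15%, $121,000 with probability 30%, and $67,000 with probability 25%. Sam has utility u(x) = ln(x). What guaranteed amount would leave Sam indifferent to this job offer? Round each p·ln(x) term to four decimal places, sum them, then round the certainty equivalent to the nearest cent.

E[u] = 0.3·ln(186000) + 0.15·ln(139000) + 0.3·ln(121000) + 0.25·ln(67000) = 3.6401 + 1.7763 + 3.5111 + 2.7781 = 11.7056
CE = e^11.7056 ≈ 121248.81

$121,248.81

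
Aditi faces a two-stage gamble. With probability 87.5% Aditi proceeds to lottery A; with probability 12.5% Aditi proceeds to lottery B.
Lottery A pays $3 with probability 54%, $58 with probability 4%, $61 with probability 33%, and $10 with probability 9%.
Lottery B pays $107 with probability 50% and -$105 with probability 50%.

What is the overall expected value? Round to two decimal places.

EV(A) = 0.54 × 3 + 0.04 × 58 + 0.33 × 61 + 0.09 × 10 = 1.62 + 2.32 + 20.13 + 0.9 = 24.97
EV(B) = 0.5 × 107 + 0.5 × (-105) = 53.5 − 52.5 = 1
Overall = 0.875 × 24.97 + 0.125 × 1 = 21.84875 + 0.125 = 21.97375

$21.97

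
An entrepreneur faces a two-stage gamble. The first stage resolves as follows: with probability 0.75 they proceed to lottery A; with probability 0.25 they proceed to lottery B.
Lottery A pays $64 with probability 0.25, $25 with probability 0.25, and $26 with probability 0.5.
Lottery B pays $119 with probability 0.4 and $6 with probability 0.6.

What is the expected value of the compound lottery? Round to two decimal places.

$39.24

EV(A) = 0.25 × 64 + 0.25 × 25 + 0.5 × 26 = 16 + 6.25 + 13 = 35.25
EV(B) = 0.4 × 119 + 0.6 × 6 = 47.6 + 3.6 = 51.2
Overall = 0.75 × 35.25 + 0.25 × 51.2 = 26.4375 + 12.8 = 39.2375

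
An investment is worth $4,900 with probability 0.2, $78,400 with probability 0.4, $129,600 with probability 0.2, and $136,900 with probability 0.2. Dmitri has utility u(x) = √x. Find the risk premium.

$11,656

E[u] = 0.2·√4900 + 0.4·√78400 + 0.2·√129600 + 0.2·√136900 = 0.2·70 + 0.4·280 + 0.2·360 + 0.2·370 = 272
CE = (272)² = 73984
Risk premium = EV − CE = 85640 − 73984 = 11656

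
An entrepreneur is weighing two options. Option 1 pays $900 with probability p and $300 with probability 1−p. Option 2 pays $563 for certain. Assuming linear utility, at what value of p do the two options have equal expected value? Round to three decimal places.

p·900 + (1−p)·300 = 563
600p + 300 = 563
p = (563 − 300) / 600

p = 0.438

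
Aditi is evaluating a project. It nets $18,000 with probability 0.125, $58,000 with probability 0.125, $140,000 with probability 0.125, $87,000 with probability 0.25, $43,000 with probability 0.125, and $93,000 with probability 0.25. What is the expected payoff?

$77,375

EV = 0.125 × 18000 + 0.125 × 58000 + 0.125 × 140000 + 0.25 × 87000 + 0.125 × 43000 + 0.25 × 93000 = 2250 + 7250 + 17500 + 21750 + 5375 + 23250 = 77375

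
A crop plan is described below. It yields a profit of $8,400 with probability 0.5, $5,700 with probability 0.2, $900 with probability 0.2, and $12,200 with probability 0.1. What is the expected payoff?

$6,740

EV = 0.5 × 8400 + 0.2 × 5700 + 0.2 × 900 + 0.1 × 12200 = 4200 + 1140 + 180 + 1220 = 6740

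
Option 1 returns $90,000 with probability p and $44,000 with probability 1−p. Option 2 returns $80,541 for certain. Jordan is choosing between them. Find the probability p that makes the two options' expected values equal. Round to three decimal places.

p·90000 + (1−p)·44000 = 80541
46000p + 44000 = 80541
p = (80541 − 44000) / 46000

p = 0.794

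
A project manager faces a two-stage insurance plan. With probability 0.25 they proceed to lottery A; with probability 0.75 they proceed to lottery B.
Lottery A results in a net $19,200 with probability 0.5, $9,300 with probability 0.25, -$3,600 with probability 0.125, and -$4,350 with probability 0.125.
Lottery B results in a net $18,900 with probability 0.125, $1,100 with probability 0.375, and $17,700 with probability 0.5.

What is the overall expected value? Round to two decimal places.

EV(A) = 0.5 × 19200 + 0.25 × 9300 + 0.125 × (-3600) + 0.125 × (-4350) = 9600 + 2325 − 450 − 543.75 = 10931.25
EV(B) = 0.125 × 18900 + 0.375 × 1100 + 0.5 × 17700 = 2362.5 + 412.5 + 8850 = 11625
Overall = 0.25 × 10931.25 + 0.75 × 11625 = 2732.8125 + 8718.75 = 11451.5625

$11,451.56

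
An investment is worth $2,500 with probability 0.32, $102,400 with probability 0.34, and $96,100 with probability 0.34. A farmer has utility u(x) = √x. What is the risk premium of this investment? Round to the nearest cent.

$15,297.96

E[u] = 0.32·√2500 + 0.34·√102400 + 0.34·√96100 = 0.32·50 + 0.34·320 + 0.34·310 = 230.2
CE = (230.2)² = 52992.04
Risk premium = EV − CE = 68290 − 52992.04 = 15297.96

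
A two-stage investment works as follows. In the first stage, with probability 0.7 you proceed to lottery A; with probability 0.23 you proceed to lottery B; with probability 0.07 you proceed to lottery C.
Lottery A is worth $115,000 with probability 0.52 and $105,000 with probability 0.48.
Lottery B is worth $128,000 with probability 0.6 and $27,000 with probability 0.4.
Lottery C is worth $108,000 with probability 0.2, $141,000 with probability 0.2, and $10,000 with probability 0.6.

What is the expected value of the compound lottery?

$101,194

EV(A) = 0.52 × 115000 + 0.48 × 105000 = 59800 + 50400 = 110200
EV(B) = 0.6 × 128000 + 0.4 × 27000 = 76800 + 10800 = 87600
EV(C) = 0.2 × 108000 + 0.2 × 141000 + 0.6 × 10000 = 21600 + 28200 + 6000 = 55800
Overall = 0.7 × 110200 + 0.23 × 87600 + 0.07 × 55800 = 77140 + 20148 + 3906 = 101194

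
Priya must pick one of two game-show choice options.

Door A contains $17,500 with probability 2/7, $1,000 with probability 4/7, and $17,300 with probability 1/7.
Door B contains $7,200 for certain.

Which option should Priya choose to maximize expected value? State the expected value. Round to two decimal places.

Door A = 2/7 × 17500 + 4/7 × 1000 + 1/7 × 17300 = 5000 + 571.4286 + 2471.4286 = 8042.8571
Door B: 7200 (certain)

Door A ($8,042.86)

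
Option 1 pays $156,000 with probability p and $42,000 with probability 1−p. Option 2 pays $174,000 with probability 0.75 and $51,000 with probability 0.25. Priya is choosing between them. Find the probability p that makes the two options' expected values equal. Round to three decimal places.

p = 0.888

EV(Option 2) = 0.75 × 174000 + 0.25 × 51000 = 130500 + 12750 = 143250
p·156000 + (1−p)·42000 = 143250
114000p + 42000 = 143250
p = (143250 − 42000) / 114000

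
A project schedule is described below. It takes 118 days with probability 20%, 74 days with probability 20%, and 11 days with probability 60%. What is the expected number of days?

45 days

EV = 0.2 × 118 + 0.2 × 74 + 0.6 × 11 = 23.6 + 14.8 + 6.6 = 45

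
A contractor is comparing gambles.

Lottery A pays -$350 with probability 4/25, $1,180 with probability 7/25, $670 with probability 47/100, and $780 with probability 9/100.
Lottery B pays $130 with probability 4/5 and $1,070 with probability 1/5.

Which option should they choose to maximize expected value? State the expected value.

Lottery A ($659.50)

Lottery A = 4/25 × (-350) + 7/25 × 1180 + 47/100 × 670 + 9/100 × 780 = -56 + 330.4 + 314.9 + 70.2 = 659.5
Lottery B = 4/5 × 130 + 1/5 × 1070 = 104 + 214 = 318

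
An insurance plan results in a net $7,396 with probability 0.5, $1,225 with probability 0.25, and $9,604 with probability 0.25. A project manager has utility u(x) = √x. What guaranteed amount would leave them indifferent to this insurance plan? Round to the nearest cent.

E[u] = 0.5·√7396 + 0.25·√1225 + 0.25·√9604 = 0.5·86 + 0.25·35 + 0.25·98 = 76.25
CE = (76.25)² = 5814.0625

$5,814.06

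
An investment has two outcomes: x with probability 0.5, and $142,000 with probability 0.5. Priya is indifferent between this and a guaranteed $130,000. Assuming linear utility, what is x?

0.5·x + 0.5·142000 = 130000
0.5·x = 130000 − 71000 = 59000
x = 59000 / 0.5 = 118000

x = $118,000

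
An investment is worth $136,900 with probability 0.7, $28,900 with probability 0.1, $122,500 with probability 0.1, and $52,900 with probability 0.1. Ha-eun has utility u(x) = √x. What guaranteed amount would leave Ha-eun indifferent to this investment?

$111,556

E[u] = 0.7·√136900 + 0.1·√28900 + 0.1·√122500 + 0.1·√52900 = 0.7·370 + 0.1·170 + 0.1·350 + 0.1·230 = 334
CE = (334)² = 111556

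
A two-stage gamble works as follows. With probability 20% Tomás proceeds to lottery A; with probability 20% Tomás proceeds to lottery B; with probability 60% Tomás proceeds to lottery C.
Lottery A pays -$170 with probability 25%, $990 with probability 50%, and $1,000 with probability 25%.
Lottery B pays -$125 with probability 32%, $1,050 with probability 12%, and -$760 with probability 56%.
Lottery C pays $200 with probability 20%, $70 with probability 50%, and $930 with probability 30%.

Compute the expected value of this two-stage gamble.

EV(A) = 0.25 × (-170) + 0.5 × 990 + 0.25 × 1000 = -42.5 + 495 + 250 = 702.5
EV(B) = 0.32 × (-125) + 0.12 × 1050 + 0.56 × (-760) = -40 + 126 − 425.6 = -339.6
EV(C) = 0.2 × 200 + 0.5 × 70 + 0.3 × 930 = 40 + 35 + 279 = 354
Overall = 0.2 × 702.5 + 0.2 × (-339.6) + 0.6 × 354 = 140.5 − 67.92 + 212.4 = 284.98

$284.98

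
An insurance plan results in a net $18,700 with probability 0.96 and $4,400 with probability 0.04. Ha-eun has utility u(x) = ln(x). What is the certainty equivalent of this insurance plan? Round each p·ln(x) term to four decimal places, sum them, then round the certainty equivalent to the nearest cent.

$17,648.39

E[u] = 0.96·ln(18700) + 0.04·ln(4400) = 9.4428 + 0.3356 = 9.7784
CE = e^9.7784 ≈ 17648.39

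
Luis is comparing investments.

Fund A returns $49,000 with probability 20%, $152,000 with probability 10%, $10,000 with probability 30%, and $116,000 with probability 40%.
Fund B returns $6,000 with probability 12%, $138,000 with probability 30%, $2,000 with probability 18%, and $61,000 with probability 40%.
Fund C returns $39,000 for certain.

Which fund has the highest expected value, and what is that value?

Fund A = 0.2 × 49000 + 0.1 × 152000 + 0.3 × 10000 + 0.4 × 116000 = 9800 + 15200 + 3000 + 46400 = 74400
Fund B = 0.12 × 6000 + 0.3 × 138000 + 0.18 × 2000 + 0.4 × 61000 = 720 + 41400 + 360 + 24400 = 66880
Fund C: 39000 (certain)

Fund A ($74,400)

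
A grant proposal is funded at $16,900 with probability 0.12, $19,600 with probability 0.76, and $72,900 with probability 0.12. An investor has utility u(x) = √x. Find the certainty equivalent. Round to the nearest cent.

E[u] = 0.12·√16900 + 0.76·√19600 + 0.12·√72900 = 0.12·130 + 0.76·140 + 0.12·270 = 154.4
CE = (154.4)² = 23839.36

$23,839.36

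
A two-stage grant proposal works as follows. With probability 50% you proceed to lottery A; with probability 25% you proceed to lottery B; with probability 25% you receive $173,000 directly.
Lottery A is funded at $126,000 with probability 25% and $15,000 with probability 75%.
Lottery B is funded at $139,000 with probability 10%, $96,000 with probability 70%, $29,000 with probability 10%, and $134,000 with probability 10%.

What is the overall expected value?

$88,975

EV(A) = 0.25 × 126000 + 0.75 × 15000 = 31500 + 11250 = 42750
EV(B) = 0.1 × 139000 + 0.7 × 96000 + 0.1 × 29000 + 0.1 × 134000 = 13900 + 67200 + 2900 + 13400 = 97400
Branch C: 173000 (certain)
Overall = 0.5 × 42750 + 0.25 × 97400 + 0.25 × 173000 = 21375 + 24350 + 43250 = 88975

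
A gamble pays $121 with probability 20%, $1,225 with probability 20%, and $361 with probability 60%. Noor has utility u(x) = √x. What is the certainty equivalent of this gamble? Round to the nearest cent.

E[u] = 0.2·√121 + 0.2·√1225 + 0.6·√361 = 0.2·11 + 0.2·35 + 0.6·19 = 20.6
CE = (20.6)² = 424.36

$424.36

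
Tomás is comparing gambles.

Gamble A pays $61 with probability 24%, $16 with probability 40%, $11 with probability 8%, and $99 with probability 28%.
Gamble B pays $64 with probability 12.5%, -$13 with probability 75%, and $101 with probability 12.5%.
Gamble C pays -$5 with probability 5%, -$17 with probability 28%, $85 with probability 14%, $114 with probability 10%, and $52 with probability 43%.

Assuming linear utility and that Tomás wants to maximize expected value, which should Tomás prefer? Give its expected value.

Gamble A ($49.64)

Gamble A = 0.24 × 61 + 0.4 × 16 + 0.08 × 11 + 0.28 × 99 = 14.64 + 6.4 + 0.88 + 27.72 = 49.64
Gamble B = 0.125 × 64 + 0.75 × (-13) + 0.125 × 101 = 8 − 9.75 + 12.625 = 10.875
Gamble C = 0.05 × (-5) + 0.28 × (-17) + 0.14 × 85 + 0.1 × 114 + 0.43 × 52 = -0.25 − 4.76 + 11.9 + 11.4 + 22.36 = 40.65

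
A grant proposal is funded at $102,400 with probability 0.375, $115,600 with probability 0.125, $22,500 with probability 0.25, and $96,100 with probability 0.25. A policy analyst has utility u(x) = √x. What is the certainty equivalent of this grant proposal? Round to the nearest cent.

E[u] = 0.375·√102400 + 0.125·√115600 + 0.25·√22500 + 0.25·√96100 = 0.375·320 + 0.125·340 + 0.25·150 + 0.25·310 = 277.5
CE = (277.5)² = 77006.25

$77,006.25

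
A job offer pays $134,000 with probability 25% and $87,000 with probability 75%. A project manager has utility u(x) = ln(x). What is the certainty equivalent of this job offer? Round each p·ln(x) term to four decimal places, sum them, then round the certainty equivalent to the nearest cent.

E[u] = 0.25·ln(134000) + 0.75·ln(87000) = 2.9514 + 8.5302 = 11.4816
CE = e^11.4816 ≈ 96916.01

$96,916.01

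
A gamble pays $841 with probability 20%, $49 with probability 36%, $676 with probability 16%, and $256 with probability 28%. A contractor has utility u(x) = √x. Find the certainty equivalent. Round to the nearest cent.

E[u] = 0.2·√841 + 0.36·√49 + 0.16·√676 + 0.28·√256 = 0.2·29 + 0.36·7 + 0.16·26 + 0.28·16 = 16.96
CE = (16.96)² = 287.6416

$287.64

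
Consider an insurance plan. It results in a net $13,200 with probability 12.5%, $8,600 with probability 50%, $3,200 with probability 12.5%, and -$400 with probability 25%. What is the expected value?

$6,250

EV = 0.125 × 13200 + 0.5 × 8600 + 0.125 × 3200 + 0.25 × (-400) = 1650 + 4300 + 400 − 100 = 6250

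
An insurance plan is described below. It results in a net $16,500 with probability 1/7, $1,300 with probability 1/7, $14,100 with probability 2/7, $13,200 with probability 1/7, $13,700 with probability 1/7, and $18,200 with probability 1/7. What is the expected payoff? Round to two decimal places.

EV = 1/7 × 16500 + 1/7 × 1300 + 2/7 × 14100 + 1/7 × 13200 + 1/7 × 13700 + 1/7 × 18200 = 2357.1429 + 185.7143 + 4028.5714 + 1885.7143 + 1957.1429 + 2600 = 13014.2857

$13,014.29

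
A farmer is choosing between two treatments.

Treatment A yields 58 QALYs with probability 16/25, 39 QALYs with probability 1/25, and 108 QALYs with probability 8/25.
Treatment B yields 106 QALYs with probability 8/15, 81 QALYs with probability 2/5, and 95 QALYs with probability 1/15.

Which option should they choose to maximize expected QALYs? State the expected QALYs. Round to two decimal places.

Treatment B (95.27 QALYs)

Treatment A = 16/25 × 58 + 1/25 × 39 + 8/25 × 108 = 37.12 + 1.56 + 34.56 = 73.24
Treatment B = 8/15 × 106 + 2/5 × 81 + 1/15 × 95 = 56.5333 + 32.4 + 6.3333 = 95.2667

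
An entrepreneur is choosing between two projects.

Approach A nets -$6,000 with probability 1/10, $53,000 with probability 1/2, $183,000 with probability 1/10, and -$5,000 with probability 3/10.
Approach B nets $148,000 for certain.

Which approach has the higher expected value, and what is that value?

Approach A = 1/10 × (-6000) + 1/2 × 53000 + 1/10 × 183000 + 3/10 × (-5000) = -600 + 26500 + 18300 − 1500 = 42700
Approach B: 148000 (certain)

Approach B ($148,000)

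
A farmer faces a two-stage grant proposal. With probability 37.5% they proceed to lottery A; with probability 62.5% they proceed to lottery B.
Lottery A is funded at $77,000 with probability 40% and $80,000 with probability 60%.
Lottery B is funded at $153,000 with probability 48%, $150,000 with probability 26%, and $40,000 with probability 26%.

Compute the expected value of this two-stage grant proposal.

EV(A) = 0.4 × 77000 + 0.6 × 80000 = 30800 + 48000 = 78800
EV(B) = 0.48 × 153000 + 0.26 × 150000 + 0.26 × 40000 = 73440 + 39000 + 10400 = 122840
Overall = 0.375 × 78800 + 0.625 × 122840 = 29550 + 76775 = 106325

$106,325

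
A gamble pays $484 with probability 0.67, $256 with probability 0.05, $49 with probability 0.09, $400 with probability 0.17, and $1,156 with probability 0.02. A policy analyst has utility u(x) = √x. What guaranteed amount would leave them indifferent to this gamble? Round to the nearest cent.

$410.06

E[u] = 0.67·√484 + 0.05·√256 + 0.09·√49 + 0.17·√400 + 0.02·√1156 = 0.67·22 + 0.05·16 + 0.09·7 + 0.17·20 + 0.02·34 = 20.25
CE = (20.25)² = 410.0625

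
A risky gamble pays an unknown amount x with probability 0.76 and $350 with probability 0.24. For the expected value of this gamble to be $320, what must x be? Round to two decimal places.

0.76·x + 0.24·350 = 320
0.76·x = 320 − 84 = 236
x = 236 / 0.76 = 310.5263

x = $310.53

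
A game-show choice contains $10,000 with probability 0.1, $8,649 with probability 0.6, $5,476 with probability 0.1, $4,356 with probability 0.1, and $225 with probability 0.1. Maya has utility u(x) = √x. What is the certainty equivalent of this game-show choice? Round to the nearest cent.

E[u] = 0.1·√10000 + 0.6·√8649 + 0.1·√5476 + 0.1·√4356 + 0.1·√225 = 0.1·100 + 0.6·93 + 0.1·74 + 0.1·66 + 0.1·15 = 81.3
CE = (81.3)² = 6609.69

$6,609.69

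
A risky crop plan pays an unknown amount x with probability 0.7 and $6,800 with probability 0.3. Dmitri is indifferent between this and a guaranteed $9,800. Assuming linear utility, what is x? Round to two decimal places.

x = $11,085.71

0.7·x + 0.3·6800 = 9800
0.7·x = 9800 − 2040 = 7760
x = 7760 / 0.7 = 11085.7143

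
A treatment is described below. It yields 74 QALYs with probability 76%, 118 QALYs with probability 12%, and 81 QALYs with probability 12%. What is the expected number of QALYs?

80.12 QALYs

EV = 0.76 × 74 + 0.12 × 118 + 0.12 × 81 = 56.24 + 14.16 + 9.72 = 80.12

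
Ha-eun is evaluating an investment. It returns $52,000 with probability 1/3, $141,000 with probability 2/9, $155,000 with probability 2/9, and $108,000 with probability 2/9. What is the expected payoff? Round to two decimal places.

EV = 1/3 × 52000 + 2/9 × 141000 + 2/9 × 155000 + 2/9 × 108000 = 17333.3333 + 31333.3333 + 34444.4444 + 24000 = 107111.1111

$107,111.11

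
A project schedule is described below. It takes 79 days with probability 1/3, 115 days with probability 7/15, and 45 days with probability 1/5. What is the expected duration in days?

89 days

EV = 1/3 × 79 + 7/15 × 115 + 1/5 × 45 = 26.3333 + 53.6667 + 9 = 89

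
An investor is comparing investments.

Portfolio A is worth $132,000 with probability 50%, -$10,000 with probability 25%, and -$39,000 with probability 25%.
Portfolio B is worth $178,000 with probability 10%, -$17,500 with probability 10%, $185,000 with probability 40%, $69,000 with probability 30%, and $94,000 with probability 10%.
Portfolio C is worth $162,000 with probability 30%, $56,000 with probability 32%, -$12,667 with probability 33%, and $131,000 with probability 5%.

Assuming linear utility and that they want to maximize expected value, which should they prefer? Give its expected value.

Portfolio B ($120,150)

Portfolio A = 0.5 × 132000 + 0.25 × (-10000) + 0.25 × (-39000) = 66000 − 2500 − 9750 = 53750
Portfolio B = 0.1 × 178000 + 0.1 × (-17500) + 0.4 × 185000 + 0.3 × 69000 + 0.1 × 94000 = 17800 − 1750 + 74000 + 20700 + 9400 = 120150
Portfolio C = 0.3 × 162000 + 0.32 × 56000 + 0.33 × (-12667) + 0.05 × 131000 = 48600 + 17920 − 4180.11 + 6550 = 68889.89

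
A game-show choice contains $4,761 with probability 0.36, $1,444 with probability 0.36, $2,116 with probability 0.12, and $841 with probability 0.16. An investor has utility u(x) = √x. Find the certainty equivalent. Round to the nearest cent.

E[u] = 0.36·√4761 + 0.36·√1444 + 0.12·√2116 + 0.16·√841 = 0.36·69 + 0.36·38 + 0.12·46 + 0.16·29 = 48.68
CE = (48.68)² = 2369.7424

$2,369.74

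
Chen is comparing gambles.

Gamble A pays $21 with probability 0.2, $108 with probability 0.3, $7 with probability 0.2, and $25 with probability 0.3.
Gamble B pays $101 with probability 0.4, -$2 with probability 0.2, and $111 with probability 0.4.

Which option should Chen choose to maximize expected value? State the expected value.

Gamble B ($84.40)

Gamble A = 0.2 × 21 + 0.3 × 108 + 0.2 × 7 + 0.3 × 25 = 4.2 + 32.4 + 1.4 + 7.5 = 45.5
Gamble B = 0.4 × 101 + 0.2 × (-2) + 0.4 × 111 = 40.4 − 0.4 + 44.4 = 84.4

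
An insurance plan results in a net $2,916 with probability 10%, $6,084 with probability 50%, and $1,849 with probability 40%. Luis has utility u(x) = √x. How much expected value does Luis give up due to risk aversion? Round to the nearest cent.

E[u] = 0.1·√2916 + 0.5·√6084 + 0.4·√1849 = 0.1·54 + 0.5·78 + 0.4·43 = 61.6
CE = (61.6)² = 3794.56
Risk premium = EV − CE = 4073.2 − 3794.56 = 278.64

$278.64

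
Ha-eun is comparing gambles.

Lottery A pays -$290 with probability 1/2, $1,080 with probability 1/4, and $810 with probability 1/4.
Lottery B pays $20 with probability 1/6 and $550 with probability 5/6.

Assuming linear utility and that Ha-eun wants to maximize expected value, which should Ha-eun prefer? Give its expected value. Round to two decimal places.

Lottery B ($461.67)

Lottery A = 1/2 × (-290) + 1/4 × 1080 + 1/4 × 810 = -145 + 270 + 202.5 = 327.5
Lottery B = 1/6 × 20 + 5/6 × 550 = 3.3333 + 458.3333 = 461.6667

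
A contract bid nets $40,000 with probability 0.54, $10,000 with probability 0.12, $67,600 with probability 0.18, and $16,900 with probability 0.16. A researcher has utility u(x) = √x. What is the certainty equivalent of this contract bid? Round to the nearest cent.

E[u] = 0.54·√40000 + 0.12·√10000 + 0.18·√67600 + 0.16·√16900 = 0.54·200 + 0.12·100 + 0.18·260 + 0.16·130 = 187.6
CE = (187.6)² = 35193.76

$35,193.76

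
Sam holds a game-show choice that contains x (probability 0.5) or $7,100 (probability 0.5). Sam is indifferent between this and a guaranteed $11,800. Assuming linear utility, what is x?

0.5·x + 0.5·7100 = 11800
0.5·x = 11800 − 3550 = 8250
x = 8250 / 0.5 = 16500

x = $16,500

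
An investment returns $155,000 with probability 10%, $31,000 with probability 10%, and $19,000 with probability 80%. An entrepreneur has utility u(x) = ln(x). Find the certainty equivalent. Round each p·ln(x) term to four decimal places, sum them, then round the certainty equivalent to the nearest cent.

E[u] = 0.1·ln(155000) + 0.1·ln(31000) + 0.8·ln(19000) = 1.1951 + 1.0342 + 7.8818 = 10.1111
CE = e^10.1111 ≈ 24614.72

$24,614.72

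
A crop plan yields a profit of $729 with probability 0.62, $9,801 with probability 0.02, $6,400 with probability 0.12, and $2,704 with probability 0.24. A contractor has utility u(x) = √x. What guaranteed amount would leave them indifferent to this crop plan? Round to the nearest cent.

E[u] = 0.62·√729 + 0.02·√9801 + 0.12·√6400 + 0.24·√2704 = 0.62·27 + 0.02·99 + 0.12·80 + 0.24·52 = 40.8
CE = (40.8)² = 1664.64

$1,664.64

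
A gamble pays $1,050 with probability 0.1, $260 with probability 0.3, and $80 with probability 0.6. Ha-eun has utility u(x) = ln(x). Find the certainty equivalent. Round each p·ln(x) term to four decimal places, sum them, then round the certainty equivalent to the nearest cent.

$147.39

E[u] = 0.1·ln(1050) + 0.3·ln(260) + 0.6·ln(80) = 0.6957 + 1.6682 + 2.6292 = 4.9931
CE = e^4.9931 ≈ 147.39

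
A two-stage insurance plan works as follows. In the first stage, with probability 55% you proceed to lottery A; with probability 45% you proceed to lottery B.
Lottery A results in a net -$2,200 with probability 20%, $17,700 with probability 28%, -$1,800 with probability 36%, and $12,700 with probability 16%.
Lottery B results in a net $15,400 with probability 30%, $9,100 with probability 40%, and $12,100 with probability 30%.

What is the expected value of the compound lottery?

$8,595.50

EV(A) = 0.2 × (-2200) + 0.28 × 17700 + 0.36 × (-1800) + 0.16 × 12700 = -440 + 4956 − 648 + 2032 = 5900
EV(B) = 0.3 × 15400 + 0.4 × 9100 + 0.3 × 12100 = 4620 + 3640 + 3630 = 11890
Overall = 0.55 × 5900 + 0.45 × 11890 = 3245 + 5350.5 = 8595.5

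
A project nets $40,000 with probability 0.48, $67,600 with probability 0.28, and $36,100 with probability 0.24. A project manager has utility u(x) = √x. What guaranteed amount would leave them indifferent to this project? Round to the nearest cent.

$45,967.36

E[u] = 0.48·√40000 + 0.28·√67600 + 0.24·√36100 = 0.48·200 + 0.28·260 + 0.24·190 = 214.4
CE = (214.4)² = 45967.36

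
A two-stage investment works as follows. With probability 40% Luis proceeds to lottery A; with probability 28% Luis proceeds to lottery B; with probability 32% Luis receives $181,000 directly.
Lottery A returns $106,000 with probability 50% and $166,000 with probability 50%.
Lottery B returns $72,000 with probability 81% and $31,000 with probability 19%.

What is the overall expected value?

EV(A) = 0.5 × 106000 + 0.5 × 166000 = 53000 + 83000 = 136000
EV(B) = 0.81 × 72000 + 0.19 × 31000 = 58320 + 5890 = 64210
Branch C: 181000 (certain)
Overall = 0.4 × 136000 + 0.28 × 64210 + 0.32 × 181000 = 54400 + 17978.8 + 57920 = 130298.8

$130,298.80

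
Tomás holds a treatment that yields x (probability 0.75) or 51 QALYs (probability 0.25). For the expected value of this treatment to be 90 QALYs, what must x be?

0.75·x + 0.25·51 = 90
0.75·x = 90 − 12.75 = 77.25
x = 77.25 / 0.75 = 103

x = 103 QALYs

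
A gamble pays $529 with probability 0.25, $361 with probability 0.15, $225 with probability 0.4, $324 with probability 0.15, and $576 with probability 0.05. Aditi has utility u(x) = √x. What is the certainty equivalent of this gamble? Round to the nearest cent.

E[u] = 0.25·√529 + 0.15·√361 + 0.4·√225 + 0.15·√324 + 0.05·√576 = 0.25·23 + 0.15·19 + 0.4·15 + 0.15·18 + 0.05·24 = 18.5
CE = (18.5)² = 342.25

$342.25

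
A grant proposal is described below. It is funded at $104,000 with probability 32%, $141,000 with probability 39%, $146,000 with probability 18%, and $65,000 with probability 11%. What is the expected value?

EV = 0.32 × 104000 + 0.39 × 141000 + 0.18 × 146000 + 0.11 × 65000 = 33280 + 54990 + 26280 + 7150 = 121700

$121,700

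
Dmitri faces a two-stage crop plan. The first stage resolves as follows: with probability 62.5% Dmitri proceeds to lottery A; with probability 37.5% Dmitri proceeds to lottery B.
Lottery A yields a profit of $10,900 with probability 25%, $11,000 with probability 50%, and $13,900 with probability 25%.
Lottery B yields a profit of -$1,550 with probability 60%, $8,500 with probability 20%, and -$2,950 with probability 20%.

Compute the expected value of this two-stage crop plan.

EV(A) = 0.25 × 10900 + 0.5 × 11000 + 0.25 × 13900 = 2725 + 5500 + 3475 = 11700
EV(B) = 0.6 × (-1550) + 0.2 × 8500 + 0.2 × (-2950) = -930 + 1700 − 590 = 180
Overall = 0.625 × 11700 + 0.375 × 180 = 7312.5 + 67.5 = 7380

$7,380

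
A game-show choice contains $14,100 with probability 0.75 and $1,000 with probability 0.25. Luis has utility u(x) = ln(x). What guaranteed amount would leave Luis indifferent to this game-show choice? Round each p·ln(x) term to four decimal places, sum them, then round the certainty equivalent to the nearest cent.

E[u] = 0.75·ln(14100) + 0.25·ln(1000) = 7.1654 + 1.7269 = 8.8923
CE = e^8.8923 ≈ 7275.73

$7,275.73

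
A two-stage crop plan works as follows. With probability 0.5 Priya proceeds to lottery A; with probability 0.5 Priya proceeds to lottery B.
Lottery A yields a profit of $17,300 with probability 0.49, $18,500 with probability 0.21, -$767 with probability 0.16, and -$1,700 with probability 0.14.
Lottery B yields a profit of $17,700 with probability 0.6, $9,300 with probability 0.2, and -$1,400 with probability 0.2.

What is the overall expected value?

EV(A) = 0.49 × 17300 + 0.21 × 18500 + 0.16 × (-767) + 0.14 × (-1700) = 8477 + 3885 − 122.72 − 238 = 12001.28
EV(B) = 0.6 × 17700 + 0.2 × 9300 + 0.2 × (-1400) = 10620 + 1860 − 280 = 12200
Overall = 0.5 × 12001.28 + 0.5 × 12200 = 6000.64 + 6100 = 12100.64

$12,100.64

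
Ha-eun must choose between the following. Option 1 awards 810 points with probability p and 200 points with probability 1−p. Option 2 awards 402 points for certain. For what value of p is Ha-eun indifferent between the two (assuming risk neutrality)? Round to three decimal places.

p = 0.331

p·810 + (1−p)·200 = 402
610p + 200 = 402
p = (402 − 200) / 610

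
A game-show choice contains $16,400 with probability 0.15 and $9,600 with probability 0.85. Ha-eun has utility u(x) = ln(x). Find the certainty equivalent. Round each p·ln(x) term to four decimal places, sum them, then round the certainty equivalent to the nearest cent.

$10,403.53

E[u] = 0.15·ln(16400) + 0.85·ln(9600) = 1.4558 + 7.7941 = 9.2499
CE = e^9.2499 ≈ 10403.53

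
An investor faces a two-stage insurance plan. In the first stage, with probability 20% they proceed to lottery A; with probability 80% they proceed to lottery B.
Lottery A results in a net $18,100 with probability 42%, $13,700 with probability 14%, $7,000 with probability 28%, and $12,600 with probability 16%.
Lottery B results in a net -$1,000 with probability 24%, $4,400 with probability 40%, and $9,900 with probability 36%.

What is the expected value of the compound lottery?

EV(A) = 0.42 × 18100 + 0.14 × 13700 + 0.28 × 7000 + 0.16 × 12600 = 7602 + 1918 + 1960 + 2016 = 13496
EV(B) = 0.24 × (-1000) + 0.4 × 4400 + 0.36 × 9900 = -240 + 1760 + 3564 = 5084
Overall = 0.2 × 13496 + 0.8 × 5084 = 2699.2 + 4067.2 = 6766.4

$6,766.40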